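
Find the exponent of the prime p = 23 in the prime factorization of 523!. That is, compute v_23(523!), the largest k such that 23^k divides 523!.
v_23(523!) = 22

Legendre's formula: v_p(n!) = Σ_{k ≥ 1} ⌊n / p^k⌋. For p = 23, n = 523, the terms are:
  ⌊523/23^1⌋ = ⌊523/23⌋ = 22
(the next term ⌊523/23^2⌋ = 0, terminating the sum). Summing: v_23(523!) = 22 = 22.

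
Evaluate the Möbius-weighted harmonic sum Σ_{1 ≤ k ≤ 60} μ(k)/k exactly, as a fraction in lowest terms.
Σ μ(k)/k = 15620172904808488514/961380175077106319535

Values of μ(k) for 1 ≤ k ≤ 60: μ(1) = 1, μ(2) = -1, μ(3) = -1, μ(5) = -1, μ(6) = 1, μ(7) = -1, μ(10) = 1, μ(11) = -1, μ(13) = -1, μ(14) = 1, μ(15) = 1, μ(17) = -1, μ(19) = -1, μ(21) = 1, μ(22) = 1, μ(23) = -1, μ(26) = 1, μ(29) = -1, μ(30) = -1, μ(31) = -1, μ(33) = 1, μ(34) = 1, μ(35) = 1, μ(37) = -1, μ(38) = 1, μ(39) = 1, μ(41) = -1, μ(42) = -1, μ(43) = -1, μ(46) = 1, μ(47) = -1, μ(51) = 1, μ(53) = -1, μ(55) = 1, μ(57) = 1, μ(58) = 1, μ(59) = -1, with μ = 0 on non-squarefree integers. Summing μ(k)/k for k where μ(k) ≠ 0 gives 15620172904808488514/961380175077106319535 ≈ 0.0162. (PNT ⟺ this sum → 0 as n → ∞.)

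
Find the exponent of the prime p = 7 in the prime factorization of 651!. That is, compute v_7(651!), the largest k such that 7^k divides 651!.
v_7(651!) = 107

Legendre's formula: v_p(n!) = Σ_{k ≥ 1} ⌊n / p^k⌋. For p = 7, n = 651, the terms are:
  ⌊651/7^1⌋ = ⌊651/7⌋ = 93
  ⌊651/7^2⌋ = ⌊651/49⌋ = 13
  ⌊651/7^3⌋ = ⌊651/343⌋ = 1
(the next term ⌊651/7^4⌋ = 0, terminating the sum). Summing: v_7(651!) = 93 + 13 + 1 = 107.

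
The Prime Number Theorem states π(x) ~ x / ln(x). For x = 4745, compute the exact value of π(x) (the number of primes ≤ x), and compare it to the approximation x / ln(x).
π(4745) = 639;  x/ln(x) ≈ 560.55;  relative error ≈ 12.28%.

Directly count primes up to 4745: π(4745) = 639. The PNT approximation gives 4745/ln(4745) ≈ 4745/8.46485 ≈ 560.55. Relative error (π(x) − x/ln(x)) / π(x) ≈ 12.28%; the approximation is known to undercount slightly (Li(x) is a better estimate).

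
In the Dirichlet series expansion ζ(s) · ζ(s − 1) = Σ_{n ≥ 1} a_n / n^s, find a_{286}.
σ(286) = 504

In the product (Σ m^0/m^s)(Σ k / k^s) = Σ (Σ_{d | n} d) / n^s, the coefficient of 1/n^s is σ(n) = Σ_{d | n} d. For n = 286, divisors are [1, 2, 11, 13, 22, 26, 143, 286]; summing: σ(286) = 504.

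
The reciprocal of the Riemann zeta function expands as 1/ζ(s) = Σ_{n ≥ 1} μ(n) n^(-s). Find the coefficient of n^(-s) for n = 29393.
μ(29393) = 1

Factor n = 29393 = 7 · 13 · 17 · 19. μ(n) = 0 if any exponent ≥ 2 (not squarefree); otherwise μ(n) = (−1)^{ω(n)} where ω(n) is the number of distinct prime factors. Applying: μ(29393) = 1.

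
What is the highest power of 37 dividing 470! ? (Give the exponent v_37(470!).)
v_37(470!) = 12

Legendre's formula: v_p(n!) = Σ_{k ≥ 1} ⌊n / p^k⌋. For p = 37, n = 470, the terms are:
  ⌊470/37^1⌋ = ⌊470/37⌋ = 12
(the next term ⌊470/37^2⌋ = 0, terminating the sum). Summing: v_37(470!) = 12 = 12.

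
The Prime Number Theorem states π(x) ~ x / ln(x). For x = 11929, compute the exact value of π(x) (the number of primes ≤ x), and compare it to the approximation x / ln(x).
π(11929) = 1429;  x/ln(x) ≈ 1270.84;  relative error ≈ 11.07%.

Directly count primes up to 11929: π(11929) = 1429. The PNT approximation gives 11929/ln(11929) ≈ 11929/9.38673 ≈ 1270.84. Relative error (π(x) − x/ln(x)) / π(x) ≈ 11.07%; the approximation is known to undercount slightly (Li(x) is a better estimate).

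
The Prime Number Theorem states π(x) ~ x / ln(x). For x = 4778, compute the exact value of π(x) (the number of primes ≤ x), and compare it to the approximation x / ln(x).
π(4778) = 641;  x/ln(x) ≈ 563.99;  relative error ≈ 12.01%.

Directly count primes up to 4778: π(4778) = 641. The PNT approximation gives 4778/ln(4778) ≈ 4778/8.47178 ≈ 563.99. Relative error (π(x) − x/ln(x)) / π(x) ≈ 12.01%; the approximation is known to undercount slightly (Li(x) is a better estimate).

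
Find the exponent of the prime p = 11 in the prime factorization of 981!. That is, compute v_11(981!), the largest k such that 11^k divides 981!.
v_11(981!) = 97

Legendre's formula: v_p(n!) = Σ_{k ≥ 1} ⌊n / p^k⌋. For p = 11, n = 981, the terms are:
  ⌊981/11^1⌋ = ⌊981/11⌋ = 89
  ⌊981/11^2⌋ = ⌊981/121⌋ = 8
(the next term ⌊981/11^3⌋ = 0, terminating the sum). Summing: v_11(981!) = 89 + 8 = 97.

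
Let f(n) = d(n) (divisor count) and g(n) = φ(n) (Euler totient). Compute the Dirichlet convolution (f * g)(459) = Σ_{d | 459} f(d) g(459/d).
(d * φ)(459) = 720

Divisors of 459: [1, 3, 9, 17, 27, 51, 153, 459]. For each d | 459:
  d = 1: d(1) · φ(459/1) = 1 · 288 = 288
  d = 3: d(3) · φ(459/3) = 2 · 96 = 192
  d = 9: d(9) · φ(459/9) = 3 · 32 = 96
  d = 17: d(17) · φ(459/17) = 2 · 18 = 36
  d = 27: d(27) · φ(459/27) = 4 · 16 = 64
  d = 51: d(51) · φ(459/51) = 4 · 6 = 24
  d = 153: d(153) · φ(459/153) = 6 · 2 = 12
  d = 459: d(459) · φ(459/459) = 8 · 1 = 8
Summing: (d * φ)(459) = 288 + 192 + 96 + 36 + 64 + 24 + 12 + 8 = 720.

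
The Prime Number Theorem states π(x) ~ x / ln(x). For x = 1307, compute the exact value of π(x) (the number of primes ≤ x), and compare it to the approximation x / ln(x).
π(1307) = 214;  x/ln(x) ≈ 182.15;  relative error ≈ 14.88%.

Directly count primes up to 1307: π(1307) = 214. The PNT approximation gives 1307/ln(1307) ≈ 1307/7.17549 ≈ 182.15. Relative error (π(x) − x/ln(x)) / π(x) ≈ 14.88%; the approximation is known to undercount slightly (Li(x) is a better estimate).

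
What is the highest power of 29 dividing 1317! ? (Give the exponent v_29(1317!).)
v_29(1317!) = 46

Legendre's formula: v_p(n!) = Σ_{k ≥ 1} ⌊n / p^k⌋. For p = 29, n = 1317, the terms are:
  ⌊1317/29^1⌋ = ⌊1317/29⌋ = 45
  ⌊1317/29^2⌋ = ⌊1317/841⌋ = 1
(the next term ⌊1317/29^3⌋ = 0, terminating the sum). Summing: v_29(1317!) = 45 + 1 = 46.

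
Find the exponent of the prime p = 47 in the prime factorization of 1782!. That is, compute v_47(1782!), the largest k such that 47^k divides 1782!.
v_47(1782!) = 37

Legendre's formula: v_p(n!) = Σ_{k ≥ 1} ⌊n / p^k⌋. For p = 47, n = 1782, the terms are:
  ⌊1782/47^1⌋ = ⌊1782/47⌋ = 37
(the next term ⌊1782/47^2⌋ = 0, terminating the sum). Summing: v_47(1782!) = 37 = 37.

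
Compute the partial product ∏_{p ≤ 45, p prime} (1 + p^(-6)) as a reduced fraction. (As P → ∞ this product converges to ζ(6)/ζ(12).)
∏ = 1359712698137872510059489328104656331148295030771712937358491632747920000/1336862024495300077504819810119357413472366273194284637902602168232026717

The primes p ≤ 45 are [2, 3, 5, 7, 11, 13, 17, 19, 23, 29, 31, 37, 41, 43]. For each, (1 + 1/p^6) = (p^6 + 1)/p^6. Multiplying these fractions over p ∈ [2, 3, 5, 7, 11, 13, 17, 19, 23, 29, 31, 37, 41, 43] gives 1359712698137872510059489328104656331148295030771712937358491632747920000/1336862024495300077504819810119357413472366273194284637902602168232026717. (In the limit P → ∞ this tends to ζ(6)/ζ(12).)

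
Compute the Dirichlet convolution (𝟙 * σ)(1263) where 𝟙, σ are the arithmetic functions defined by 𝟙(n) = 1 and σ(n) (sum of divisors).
(𝟙 * σ)(1263) = 2115

Divisors of 1263: [1, 3, 421, 1263]. For each d | 1263:
  d = 1: 𝟙(1) · σ(1263/1) = 1 · 1688 = 1688
  d = 3: 𝟙(3) · σ(1263/3) = 1 · 422 = 422
  d = 421: 𝟙(421) · σ(1263/421) = 1 · 4 = 4
  d = 1263: 𝟙(1263) · σ(1263/1263) = 1 · 1 = 1
Summing: (𝟙 * σ)(1263) = 1688 + 422 + 4 + 1 = 2115.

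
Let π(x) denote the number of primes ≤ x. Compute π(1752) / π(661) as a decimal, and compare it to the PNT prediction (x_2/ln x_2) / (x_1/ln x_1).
π(1752)/π(661) = 272/121 ≈ 2.2479;  PNT prediction ≈ 2.3046.

π(661) = 121 and π(1752) = 272, so π(1752)/π(661) ≈ 2.2479. The PNT-predicted ratio is (1752/ln(1752)) / (661/ln(661)) ≈ 2.3046. The two agree to within a few percent, as expected.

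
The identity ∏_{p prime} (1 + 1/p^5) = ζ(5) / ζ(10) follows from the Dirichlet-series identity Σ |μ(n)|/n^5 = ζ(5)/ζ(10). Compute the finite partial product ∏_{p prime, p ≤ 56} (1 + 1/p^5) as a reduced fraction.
∏ = 32347597211284988160480267437380591091977322089812731895007080802055947812864/31226639806314720763085693561071542877365250131832357293968847568717289128655

The primes p ≤ 56 are [2, 3, 5, 7, 11, 13, 17, 19, 23, 29, 31, 37, 41, 43, 47, 53]. For each, (1 + 1/p^5) = (p^5 + 1)/p^5. Multiplying these fractions over p ∈ [2, 3, 5, 7, 11, 13, 17, 19, 23, 29, 31, 37, 41, 43, 47, 53] gives 32347597211284988160480267437380591091977322089812731895007080802055947812864/31226639806314720763085693561071542877365250131832357293968847568717289128655. (In the limit P → ∞ this tends to ζ(5)/ζ(10).)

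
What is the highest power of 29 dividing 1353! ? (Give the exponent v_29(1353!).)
v_29(1353!) = 47

Legendre's formula: v_p(n!) = Σ_{k ≥ 1} ⌊n / p^k⌋. For p = 29, n = 1353, the terms are:
  ⌊1353/29^1⌋ = ⌊1353/29⌋ = 46
  ⌊1353/29^2⌋ = ⌊1353/841⌋ = 1
(the next term ⌊1353/29^3⌋ = 0, terminating the sum). Summing: v_29(1353!) = 46 + 1 = 47.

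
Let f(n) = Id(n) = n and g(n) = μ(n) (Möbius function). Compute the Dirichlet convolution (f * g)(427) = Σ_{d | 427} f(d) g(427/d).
(Id * μ)(427) = 360

Divisors of 427: [1, 7, 61, 427]. For each d | 427:
  d = 1: Id(1) · μ(427/1) = 1 · 1 = 1
  d = 7: Id(7) · μ(427/7) = 7 · -1 = -7
  d = 61: Id(61) · μ(427/61) = 61 · -1 = -61
  d = 427: Id(427) · μ(427/427) = 427 · 1 = 427
Summing: (Id * μ)(427) = 1 + -7 + -61 + 427 = 360.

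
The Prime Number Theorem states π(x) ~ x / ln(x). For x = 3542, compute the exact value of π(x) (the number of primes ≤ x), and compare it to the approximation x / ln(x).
π(3542) = 496;  x/ln(x) ≈ 433.41;  relative error ≈ 12.62%.

Directly count primes up to 3542: π(3542) = 496. The PNT approximation gives 3542/ln(3542) ≈ 3542/8.17245 ≈ 433.41. Relative error (π(x) − x/ln(x)) / π(x) ≈ 12.62%; the approximation is known to undercount slightly (Li(x) is a better estimate).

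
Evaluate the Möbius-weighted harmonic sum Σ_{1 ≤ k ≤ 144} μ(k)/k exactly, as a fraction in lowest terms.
Σ μ(k)/k = 10391887234035457572196499544638378349921869282953777/1669107775099865011251538855274990009561055775533405515

Values of μ(k) for 1 ≤ k ≤ 144: μ(1) = 1, μ(2) = -1, μ(3) = -1, μ(5) = -1, μ(6) = 1, μ(7) = -1, μ(10) = 1, μ(11) = -1, μ(13) = -1, μ(14) = 1, μ(15) = 1, μ(17) = -1, μ(19) = -1, μ(21) = 1, μ(22) = 1, μ(23) = -1, μ(26) = 1, μ(29) = -1, μ(30) = -1, μ(31) = -1, μ(33) = 1, μ(34) = 1, μ(35) = 1, μ(37) = -1, μ(38) = 1, μ(39) = 1, μ(41) = -1, μ(42) = -1, μ(43) = -1, μ(46) = 1, μ(47) = -1, μ(51) = 1, μ(53) = -1, μ(55) = 1, μ(57) = 1, μ(58) = 1, μ(59) = -1, μ(61) = -1, μ(62) = 1, μ(65) = 1, μ(66) = -1, μ(67) = -1, μ(69) = 1, μ(70) = -1, μ(71) = -1, μ(73) = -1, μ(74) = 1, μ(77) = 1, μ(78) = -1, μ(79) = -1, μ(82) = 1, μ(83) = -1, μ(85) = 1, μ(86) = 1, μ(87) = 1, μ(89) = -1, μ(91) = 1, μ(93) = 1, μ(94) = 1, μ(95) = 1, μ(97) = -1, μ(101) = -1, μ(102) = -1, μ(103) = -1, μ(105) = -1, μ(106) = 1, μ(107) = -1, μ(109) = -1, μ(110) = -1, μ(111) = 1, μ(113) = -1, μ(114) = -1, μ(115) = 1, μ(118) = 1, μ(119) = 1, μ(122) = 1, μ(123) = 1, μ(127) = -1, μ(129) = 1, μ(130) = -1, μ(131) = -1, μ(133) = 1, μ(134) = 1, μ(137) = -1, μ(138) = -1, μ(139) = -1, μ(141) = 1, μ(142) = 1, μ(143) = 1, with μ = 0 on non-squarefree integers. Summing μ(k)/k for k where μ(k) ≠ 0 gives 10391887234035457572196499544638378349921869282953777/1669107775099865011251538855274990009561055775533405515 ≈ 0.0062. (PNT ⟺ this sum → 0 as n → ∞.)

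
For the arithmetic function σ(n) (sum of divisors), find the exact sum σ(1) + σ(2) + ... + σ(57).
Σ_{n ≤ 57} σ(n) = 2696

Compute σ(n) for each 1 ≤ n ≤ 57: σ(1) = 1, σ(2) = 3, σ(3) = 4, σ(4) = 7, σ(5) = 6, σ(6) = 12, σ(7) = 8, σ(8) = 15, σ(9) = 13, σ(10) = 18, σ(11) = 12, σ(12) = 28, σ(13) = 14, σ(14) = 24, σ(15) = 24, σ(16) = 31, σ(17) = 18, σ(18) = 39, σ(19) = 20, σ(20) = 42, σ(21) = 32, σ(22) = 36, σ(23) = 24, σ(24) = 60, σ(25) = 31, σ(26) = 42, σ(27) = 40, σ(28) = 56, σ(29) = 30, σ(30) = 72, σ(31) = 32, σ(32) = 63, σ(33) = 48, σ(34) = 54, σ(35) = 48, σ(36) = 91, σ(37) = 38, σ(38) = 60, σ(39) = 56, σ(40) = 90, σ(41) = 42, σ(42) = 96, σ(43) = 44, σ(44) = 84, σ(45) = 78, σ(46) = 72, σ(47) = 48, σ(48) = 124, σ(49) = 57, σ(50) = 93, σ(51) = 72, σ(52) = 98, σ(53) = 54, σ(54) = 120, σ(55) = 72, σ(56) = 120, σ(57) = 80. Summing all 57 values: 2696. (Average order: Σ_{n ≤ x} σ(n) ~ (π²/12) x². For x = 57, (π²/12)·57² ≈ 2672.20.)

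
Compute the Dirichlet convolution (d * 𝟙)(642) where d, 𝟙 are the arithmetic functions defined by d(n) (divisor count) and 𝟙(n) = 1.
(d * 𝟙)(642) = 27

Divisors of 642: [1, 2, 3, 6, 107, 214, 321, 642]. For each d | 642:
  d = 1: d(1) · 𝟙(642/1) = 1 · 1 = 1
  d = 2: d(2) · 𝟙(642/2) = 2 · 1 = 2
  d = 3: d(3) · 𝟙(642/3) = 2 · 1 = 2
  d = 6: d(6) · 𝟙(642/6) = 4 · 1 = 4
  d = 107: d(107) · 𝟙(642/107) = 2 · 1 = 2
  d = 214: d(214) · 𝟙(642/214) = 4 · 1 = 4
  d = 321: d(321) · 𝟙(642/321) = 4 · 1 = 4
  d = 642: d(642) · 𝟙(642/642) = 8 · 1 = 8
Summing: (d * 𝟙)(642) = 1 + 2 + 2 + 4 + 2 + 4 + 4 + 8 = 27.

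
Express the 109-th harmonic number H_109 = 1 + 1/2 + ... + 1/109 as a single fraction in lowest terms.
H_109 = 8921300974621008344560891131674592385138744074343/1691837260754386654006214227002266112914383247040

Direct summation: H_109 = 1 + 1/2 + ... + 1/109. The least common denominator is lcm(1, ..., 109) = 8459186303771933270031071135011330564571916235200; over this denominator the numerator is 8459186303771933270031071135011330564571916235200 + 4229593151885966635015535567505665282285958117600 + 2819728767923977756677023711670443521523972078400 + 2114796575942983317507767783752832641142979058800 + 1691837260754386654006214227002266112914383247040 + 1409864383961988878338511855835221760761986039200 + 1208455186253133324290153019287332937795988033600 + 1057398287971491658753883891876416320571489529400 + 939909589307992585559007903890147840507990692800 + 845918630377193327003107113501133056457191623520 + 769016936706539388184642830455575505870174203200 + 704932191980994439169255927917610880380993019600 + 650706638751687174617774702693179274197839710400 + 604227593126566662145076509643666468897994016800 + 563945753584795551335404742334088704304794415680 + 528699143985745829376941945938208160285744764700 + 497599194339525486472415949118313562621877425600 + 469954794653996292779503951945073920253995346400 + 445220331777470172106898480790070029714311380800 + 422959315188596663501553556750566528228595811760 + 402818395417711108096717673095777645931996011200 + 384508468353269694092321415227787752935087101600 + 367790708859649272610046571087449154981387662400 + 352466095990497219584627963958805440190496509800 + 338367452150877330801242845400453222582876649408 + 325353319375843587308887351346589637098919855200 + 313303196435997528519669301296715946835996897600 + 302113796563283331072538254821833234448997008400 + 291696079440411492070036935690045881536962628800 + 281972876792397775667702371167044352152397207840 + 272876977541030105484873262419720340792642459200 + 264349571992872914688470972969104080142872382350 + 256338978902179796061547610151858501956724734400 + 248799597169762743236207974559156781310938712800 + 241691037250626664858030603857466587559197606720 + 234977397326998146389751975972536960126997673200 + 228626656858700899190028949594900826069511249600 + 222610165888735086053449240395035014857155690400 + 216902212917229058205924900897726424732613236800 + 211479657594298331750776778375283264114297905880 + 206321617165169104147099295975886111331022347200 + 201409197708855554048358836547888822965998005600 + 196725262878417052791420258953751873594695726400 + 192254234176634847046160707613893876467543550800 + 187981917861598517111801580778029568101598138560 + 183895354429824636305023285543724577490693831200 + 179982687314296452553852577340666607756849281600 + 176233047995248609792313981979402720095248254900 + 172636455179019046327164717041047562542284004800 + 169183726075438665400621422700226611291438324704 + 165866398113175162157471983039437854207292475200 + 162676659687921793654443675673294818549459927600 + 159607288750413835283605115754930765369281438400 + 156651598217998764259834650648357973417998448800 + 153803387341307877636928566091115101174034840640 + 151056898281641665536269127410916617224498504200 + 148406777259156724035632826930023343238103793600 + 145848039720205746035018467845022940768481314400 + 143376039046981919831035103983242890924947732800 + 140986438396198887833851185583522176076198603920 + 138675185307736610984115920246087386304457643200 + 136438488770515052742436631209860170396321229600 + 134272798472570369365572557698592548643998670400 + 132174785996436457344235486484552040071436191175 + 130141327750337434923554940538635854839567942080 + 128169489451089898030773805075929250978362367200 + 126256511996596018955687628880766127829431585600 + 124399798584881371618103987279578390655469356400 + 122596902953216424203348857029149718327129220800 + 120845518625313332429015301928733293779598803360 + 119143469067210327746916494859314514993970651200 + 117488698663499073194875987986268480063498836600 + 115879264435231962603165358013853843350300222400 + 114313328429350449595014474797450413034755624800 + 112789150716959110267080948466817740860958883136 + 111305082944367543026724620197517507428577845200 + 109859562386648484026377547207939357981453457600 + 108451106458614529102962450448863212366306618400 + 107078307642682699620646470063434564108505268800 + 105739828797149165875388389187641632057148952940 + 104434398811999176173223100432238648945332299200 + 103160808582584552073549647987943055665511173600 + 101917907274360641807603266686883500777974894400 + 100704598854427777024179418273944411482999002800 + 99519838867905097294483189823662712524375485120 + 98362631439208526395710129476875936797347863200 + 97232026480137164023345645230015293845654209600 + 96127117088317423523080353806946938233771775400 + 95047037121032958090236754325970006343504676800 + 93990958930799258555900790389014784050799069280 + 92958091250241024945396386099025610599691387200 + 91947677214912318152511642771862288745346915600 + 90958992513676701828291087473240113597547486400 + 89991343657148226276926288670333303878424640800 + 89044066355494034421379696158014005942862276160 + 88116523997624304896156990989701360047624127450 + 87208106224452920309598671494962170768782641600 + 86318227589509523163582358520523781271142002400 + 85446326300726598687182536717286167318908244800 + 84591863037719332700310711350113305645719162352 + 83754319839326071980505654802092381827444715200 + 82933199056587581078735991519718927103646237600 + 82128022366717798738165739174867287034678798400 + 81338329843960896827221837836647409274729963800 + 80563679083542221619343534619155529186399202240 + 79803644375206917641802557877465382684640719200 + 79057815923102180093748328364591874435251553600 + 78325799108999382129917325324178986708999224400 + 77607213796072782293863037935883766647448772800 = 44606504873105041722804455658372961925693720371715, so H_109 = 44606504873105041722804455658372961925693720371715/8459186303771933270031071135011330564571916235200; reducing by gcd(44606504873105041722804455658372961925693720371715, 8459186303771933270031071135011330564571916235200) = 5 gives 8921300974621008344560891131674592385138744074343/1691837260754386654006214227002266112914383247040 ≈ 5.27314. (The PNT-adjacent estimate ln(109) + γ ≈ 5.26856 matches within O(1/n).)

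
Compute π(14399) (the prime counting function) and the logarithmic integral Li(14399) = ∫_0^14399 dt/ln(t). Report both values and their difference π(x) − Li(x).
π(14399) = 1686;  Li(14399) ≈ 1713.99;  π(x) − Li(x) ≈ -27.99.

Direct count of primes ≤ 14399 gives π(14399) = 1686. Numerical evaluation of the logarithmic integral gives Li(14399) ≈ 1713.99. The difference π(x) − Li(x) ≈ -27.99 is typically negative for small/moderate x (Li(x) overestimates), though Littlewood's theorem shows this sign changes infinitely often.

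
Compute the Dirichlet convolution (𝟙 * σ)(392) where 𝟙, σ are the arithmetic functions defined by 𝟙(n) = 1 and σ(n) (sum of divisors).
(𝟙 * σ)(392) = 1716

Divisors of 392: [1, 2, 4, 7, 8, 14, 28, 49, 56, 98, 196, 392]. For each d | 392:
  d = 1: 𝟙(1) · σ(392/1) = 1 · 855 = 855
  d = 2: 𝟙(2) · σ(392/2) = 1 · 399 = 399
  d = 4: 𝟙(4) · σ(392/4) = 1 · 171 = 171
  d = 7: 𝟙(7) · σ(392/7) = 1 · 120 = 120
  d = 8: 𝟙(8) · σ(392/8) = 1 · 57 = 57
  d = 14: 𝟙(14) · σ(392/14) = 1 · 56 = 56
  d = 28: 𝟙(28) · σ(392/28) = 1 · 24 = 24
  d = 49: 𝟙(49) · σ(392/49) = 1 · 15 = 15
  d = 56: 𝟙(56) · σ(392/56) = 1 · 8 = 8
  d = 98: 𝟙(98) · σ(392/98) = 1 · 7 = 7
  d = 196: 𝟙(196) · σ(392/196) = 1 · 3 = 3
  d = 392: 𝟙(392) · σ(392/392) = 1 · 1 = 1
Summing: (𝟙 * σ)(392) = 855 + 399 + 171 + 120 + 57 + 56 + 24 + 15 + 8 + 7 + 3 + 1 = 1716.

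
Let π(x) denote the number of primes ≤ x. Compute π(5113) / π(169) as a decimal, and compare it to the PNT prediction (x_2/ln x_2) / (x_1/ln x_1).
π(5113)/π(169) = 684/39 ≈ 17.5385;  PNT prediction ≈ 18.1745.

π(169) = 39 and π(5113) = 684, so π(5113)/π(169) ≈ 17.5385. The PNT-predicted ratio is (5113/ln(5113)) / (169/ln(169)) ≈ 18.1745. The two agree to within a few percent, as expected.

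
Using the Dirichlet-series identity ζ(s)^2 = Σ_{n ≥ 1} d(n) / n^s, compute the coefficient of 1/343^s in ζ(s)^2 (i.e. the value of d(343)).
d(343) = 4

ζ(s)^2 = (Σ 1/m^s)(Σ 1/k^s). The coefficient of 1/n^s in the product is the number of ordered pairs (m, k) with mk = n, which equals d(n). For n = 343, divisors are [1, 7, 49, 343], so d(343) = 4.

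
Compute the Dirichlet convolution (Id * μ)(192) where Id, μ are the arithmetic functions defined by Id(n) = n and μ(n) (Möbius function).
(Id * μ)(192) = 64

Divisors of 192: [1, 2, 3, 4, 6, 8, 12, 16, 24, 32, 48, 64, 96, 192]. For each d | 192:
  d = 1: Id(1) · μ(192/1) = 1 · 0 = 0
  d = 2: Id(2) · μ(192/2) = 2 · 0 = 0
  d = 3: Id(3) · μ(192/3) = 3 · 0 = 0
  d = 4: Id(4) · μ(192/4) = 4 · 0 = 0
  d = 6: Id(6) · μ(192/6) = 6 · 0 = 0
  d = 8: Id(8) · μ(192/8) = 8 · 0 = 0
  d = 12: Id(12) · μ(192/12) = 12 · 0 = 0
  d = 16: Id(16) · μ(192/16) = 16 · 0 = 0
  d = 24: Id(24) · μ(192/24) = 24 · 0 = 0
  d = 32: Id(32) · μ(192/32) = 32 · 1 = 32
  d = 48: Id(48) · μ(192/48) = 48 · 0 = 0
  d = 64: Id(64) · μ(192/64) = 64 · -1 = -64
  d = 96: Id(96) · μ(192/96) = 96 · -1 = -96
  d = 192: Id(192) · μ(192/192) = 192 · 1 = 192
Summing: (Id * μ)(192) = 0 + 0 + 0 + 0 + 0 + 0 + 0 + 0 + 0 + 32 + 0 + -64 + -96 + 192 = 64.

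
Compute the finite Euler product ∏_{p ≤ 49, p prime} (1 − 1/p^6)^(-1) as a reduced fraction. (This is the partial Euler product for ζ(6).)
∏ = 739922824862544451640166694180680765476614483998462834502498139791315/727309058868145310276350820375862045292293308126790710400267935809536

The primes p ≤ 49 are [2, 3, 5, 7, 11, 13, 17, 19, 23, 29, 31, 37, 41, 43, 47]. For each prime, (1 − 1/p^6)^(-1) = p^6 / (p^6 − 1). The product is (1 − 1/2^6)^(-1), (1 − 1/3^6)^(-1), (1 − 1/5^6)^(-1), (1 − 1/7^6)^(-1), (1 − 1/11^6)^(-1), (1 − 1/13^6)^(-1), (1 − 1/17^6)^(-1), (1 − 1/19^6)^(-1), (1 − 1/23^6)^(-1), (1 − 1/29^6)^(-1), (1 − 1/31^6)^(-1), (1 − 1/37^6)^(-1), (1 − 1/41^6)^(-1), (1 − 1/43^6)^(-1), (1 − 1/47^6)^(-1) = ∏ p^6 / (p^6 − 1) = 739922824862544451640166694180680765476614483998462834502498139791315/727309058868145310276350820375862045292293308126790710400267935809536.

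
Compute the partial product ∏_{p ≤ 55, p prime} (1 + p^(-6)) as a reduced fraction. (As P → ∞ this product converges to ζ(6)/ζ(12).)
∏ = 360549358903447598496102606972302575686854635195266223026920975630213276302501208168000000/354490140797970318435085924328566932610522860437094896232244152761372626351680260596056897

The primes p ≤ 55 are [2, 3, 5, 7, 11, 13, 17, 19, 23, 29, 31, 37, 41, 43, 47, 53]. For each, (1 + 1/p^6) = (p^6 + 1)/p^6. Multiplying these fractions over p ∈ [2, 3, 5, 7, 11, 13, 17, 19, 23, 29, 31, 37, 41, 43, 47, 53] gives 360549358903447598496102606972302575686854635195266223026920975630213276302501208168000000/354490140797970318435085924328566932610522860437094896232244152761372626351680260596056897. (In the limit P → ∞ this tends to ζ(6)/ζ(12).)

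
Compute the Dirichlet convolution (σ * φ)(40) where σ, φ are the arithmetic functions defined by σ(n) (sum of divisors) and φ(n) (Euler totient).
(σ * φ)(40) = 320

Divisors of 40: [1, 2, 4, 5, 8, 10, 20, 40]. For each d | 40:
  d = 1: σ(1) · φ(40/1) = 1 · 16 = 16
  d = 2: σ(2) · φ(40/2) = 3 · 8 = 24
  d = 4: σ(4) · φ(40/4) = 7 · 4 = 28
  d = 5: σ(5) · φ(40/5) = 6 · 4 = 24
  d = 8: σ(8) · φ(40/8) = 15 · 4 = 60
  d = 10: σ(10) · φ(40/10) = 18 · 2 = 36
  d = 20: σ(20) · φ(40/20) = 42 · 1 = 42
  d = 40: σ(40) · φ(40/40) = 90 · 1 = 90
Summing: (σ * φ)(40) = 16 + 24 + 28 + 24 + 60 + 36 + 42 + 90 = 320.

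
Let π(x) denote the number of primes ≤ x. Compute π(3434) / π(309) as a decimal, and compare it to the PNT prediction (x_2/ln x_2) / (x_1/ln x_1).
π(3434)/π(309) = 481/63 ≈ 7.6349;  PNT prediction ≈ 7.8261.

π(309) = 63 and π(3434) = 481, so π(3434)/π(309) ≈ 7.6349. The PNT-predicted ratio is (3434/ln(3434)) / (309/ln(309)) ≈ 7.8261. The two agree to within a few percent, as expected.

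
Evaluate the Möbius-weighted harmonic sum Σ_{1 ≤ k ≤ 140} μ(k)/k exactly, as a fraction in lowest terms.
Σ μ(k)/k = -149232714064150937862643507545628954127995759701627353/10014646650599190067509233131649940057366334653200433090

Values of μ(k) for 1 ≤ k ≤ 140: μ(1) = 1, μ(2) = -1, μ(3) = -1, μ(5) = -1, μ(6) = 1, μ(7) = -1, μ(10) = 1, μ(11) = -1, μ(13) = -1, μ(14) = 1, μ(15) = 1, μ(17) = -1, μ(19) = -1, μ(21) = 1, μ(22) = 1, μ(23) = -1, μ(26) = 1, μ(29) = -1, μ(30) = -1, μ(31) = -1, μ(33) = 1, μ(34) = 1, μ(35) = 1, μ(37) = -1, μ(38) = 1, μ(39) = 1, μ(41) = -1, μ(42) = -1, μ(43) = -1, μ(46) = 1, μ(47) = -1, μ(51) = 1, μ(53) = -1, μ(55) = 1, μ(57) = 1, μ(58) = 1, μ(59) = -1, μ(61) = -1, μ(62) = 1, μ(65) = 1, μ(66) = -1, μ(67) = -1, μ(69) = 1, μ(70) = -1, μ(71) = -1, μ(73) = -1, μ(74) = 1, μ(77) = 1, μ(78) = -1, μ(79) = -1, μ(82) = 1, μ(83) = -1, μ(85) = 1, μ(86) = 1, μ(87) = 1, μ(89) = -1, μ(91) = 1, μ(93) = 1, μ(94) = 1, μ(95) = 1, μ(97) = -1, μ(101) = -1, μ(102) = -1, μ(103) = -1, μ(105) = -1, μ(106) = 1, μ(107) = -1, μ(109) = -1, μ(110) = -1, μ(111) = 1, μ(113) = -1, μ(114) = -1, μ(115) = 1, μ(118) = 1, μ(119) = 1, μ(122) = 1, μ(123) = 1, μ(127) = -1, μ(129) = 1, μ(130) = -1, μ(131) = -1, μ(133) = 1, μ(134) = 1, μ(137) = -1, μ(138) = -1, μ(139) = -1, with μ = 0 on non-squarefree integers. Summing μ(k)/k for k where μ(k) ≠ 0 gives -149232714064150937862643507545628954127995759701627353/10014646650599190067509233131649940057366334653200433090 ≈ -0.0149. (PNT ⟺ this sum → 0 as n → ∞.)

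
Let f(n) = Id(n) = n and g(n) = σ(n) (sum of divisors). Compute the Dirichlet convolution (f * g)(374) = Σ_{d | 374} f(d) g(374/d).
(Id * σ)(374) = 4025

Divisors of 374: [1, 2, 11, 17, 22, 34, 187, 374]. For each d | 374:
  d = 1: Id(1) · σ(374/1) = 1 · 648 = 648
  d = 2: Id(2) · σ(374/2) = 2 · 216 = 432
  d = 11: Id(11) · σ(374/11) = 11 · 54 = 594
  d = 17: Id(17) · σ(374/17) = 17 · 36 = 612
  d = 22: Id(22) · σ(374/22) = 22 · 18 = 396
  d = 34: Id(34) · σ(374/34) = 34 · 12 = 408
  d = 187: Id(187) · σ(374/187) = 187 · 3 = 561
  d = 374: Id(374) · σ(374/374) = 374 · 1 = 374
Summing: (Id * σ)(374) = 648 + 432 + 594 + 612 + 396 + 408 + 561 + 374 = 4025.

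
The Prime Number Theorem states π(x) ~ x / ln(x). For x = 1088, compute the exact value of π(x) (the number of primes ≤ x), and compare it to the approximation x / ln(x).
π(1088) = 181;  x/ln(x) ≈ 155.60;  relative error ≈ 14.03%.

Directly count primes up to 1088: π(1088) = 181. The PNT approximation gives 1088/ln(1088) ≈ 1088/6.99210 ≈ 155.60. Relative error (π(x) − x/ln(x)) / π(x) ≈ 14.03%; the approximation is known to undercount slightly (Li(x) is a better estimate).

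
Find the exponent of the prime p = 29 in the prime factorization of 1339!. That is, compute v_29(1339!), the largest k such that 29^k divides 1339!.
v_29(1339!) = 47

Legendre's formula: v_p(n!) = Σ_{k ≥ 1} ⌊n / p^k⌋. For p = 29, n = 1339, the terms are:
  ⌊1339/29^1⌋ = ⌊1339/29⌋ = 46
  ⌊1339/29^2⌋ = ⌊1339/841⌋ = 1
(the next term ⌊1339/29^3⌋ = 0, terminating the sum). Summing: v_29(1339!) = 46 + 1 = 47.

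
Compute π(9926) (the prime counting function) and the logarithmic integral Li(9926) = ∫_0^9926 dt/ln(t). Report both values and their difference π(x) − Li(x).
π(9926) = 1223;  Li(9926) ≈ 1238.10;  π(x) − Li(x) ≈ -15.10.

Direct count of primes ≤ 9926 gives π(9926) = 1223. Numerical evaluation of the logarithmic integral gives Li(9926) ≈ 1238.10. The difference π(x) − Li(x) ≈ -15.10 is typically negative for small/moderate x (Li(x) overestimates), though Littlewood's theorem shows this sign changes infinitely often.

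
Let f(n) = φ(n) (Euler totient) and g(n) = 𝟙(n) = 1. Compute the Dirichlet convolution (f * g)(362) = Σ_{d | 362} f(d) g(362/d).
(φ * 𝟙)(362) = 362

Divisors of 362: [1, 2, 181, 362]. For each d | 362:
  d = 1: φ(1) · 𝟙(362/1) = 1 · 1 = 1
  d = 2: φ(2) · 𝟙(362/2) = 1 · 1 = 1
  d = 181: φ(181) · 𝟙(362/181) = 180 · 1 = 180
  d = 362: φ(362) · 𝟙(362/362) = 180 · 1 = 180
Summing: (φ * 𝟙)(362) = 1 + 1 + 180 + 180 = 362.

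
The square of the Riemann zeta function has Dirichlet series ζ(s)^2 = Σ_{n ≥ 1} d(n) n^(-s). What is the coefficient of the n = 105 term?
d(105) = 8

ζ(s)^2 = (Σ 1/m^s)(Σ 1/k^s). The coefficient of 1/n^s in the product is the number of ordered pairs (m, k) with mk = n, which equals d(n). For n = 105, divisors are [1, 3, 5, 7, 15, 21, 35, 105], so d(105) = 8.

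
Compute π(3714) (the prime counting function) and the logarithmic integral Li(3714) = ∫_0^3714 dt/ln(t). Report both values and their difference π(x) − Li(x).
π(3714) = 518;  Li(3714) ≈ 530.73;  π(x) − Li(x) ≈ -12.73.

Direct count of primes ≤ 3714 gives π(3714) = 518. Numerical evaluation of the logarithmic integral gives Li(3714) ≈ 530.73. The difference π(x) − Li(x) ≈ -12.73 is typically negative for small/moderate x (Li(x) overestimates), though Littlewood's theorem shows this sign changes infinitely often.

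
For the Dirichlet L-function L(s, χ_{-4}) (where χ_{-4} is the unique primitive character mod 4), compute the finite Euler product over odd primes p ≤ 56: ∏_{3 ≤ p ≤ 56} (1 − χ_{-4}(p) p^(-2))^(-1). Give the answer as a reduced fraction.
∏ = 6080498115610191266973991/6635764829241999360000000

The odd primes p ≤ 56 are [3, 5, 7, 11, 13, 17, 19, 23, 29, 31, 37, 41, 43, 47, 53]. For each, χ(p) = 1 if p ≡ 1 mod 4, χ(p) = −1 if p ≡ 3 mod 4. Taking (1 − χ(p)/p^2)^(-1) = p^2/(p^2 − χ(p)): (1 − (-1)/3^2)^(-1) · (1 − (1)/5^2)^(-1) · (1 − (-1)/7^2)^(-1) · (1 − (-1)/11^2)^(-1) · (1 − (1)/13^2)^(-1) · (1 − (1)/17^2)^(-1) · (1 − (-1)/19^2)^(-1) · (1 − (-1)/23^2)^(-1) · (1 − (1)/29^2)^(-1) · (1 − (-1)/31^2)^(-1) · (1 − (1)/37^2)^(-1) · (1 − (1)/41^2)^(-1) · (1 − (-1)/43^2)^(-1) · (1 − (-1)/47^2)^(-1) · (1 − (1)/53^2)^(-1) = 6080498115610191266973991/6635764829241999360000000.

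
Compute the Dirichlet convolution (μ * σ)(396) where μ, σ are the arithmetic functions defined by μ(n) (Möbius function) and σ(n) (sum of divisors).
(μ * σ)(396) = 396

Divisors of 396: [1, 2, 3, 4, 6, 9, 11, 12, 18, 22, 33, 36, 44, 66, 99, 132, 198, 396]. For each d | 396:
  d = 1: μ(1) · σ(396/1) = 1 · 1092 = 1092
  d = 2: μ(2) · σ(396/2) = -1 · 468 = -468
  d = 3: μ(3) · σ(396/3) = -1 · 336 = -336
  d = 4: μ(4) · σ(396/4) = 0 · 156 = 0
  d = 6: μ(6) · σ(396/6) = 1 · 144 = 144
  d = 9: μ(9) · σ(396/9) = 0 · 84 = 0
  d = 11: μ(11) · σ(396/11) = -1 · 91 = -91
  d = 12: μ(12) · σ(396/12) = 0 · 48 = 0
  d = 18: μ(18) · σ(396/18) = 0 · 36 = 0
  d = 22: μ(22) · σ(396/22) = 1 · 39 = 39
  d = 33: μ(33) · σ(396/33) = 1 · 28 = 28
  d = 36: μ(36) · σ(396/36) = 0 · 12 = 0
  d = 44: μ(44) · σ(396/44) = 0 · 13 = 0
  d = 66: μ(66) · σ(396/66) = -1 · 12 = -12
  d = 99: μ(99) · σ(396/99) = 0 · 7 = 0
  d = 132: μ(132) · σ(396/132) = 0 · 4 = 0
  d = 198: μ(198) · σ(396/198) = 0 · 3 = 0
  d = 396: μ(396) · σ(396/396) = 0 · 1 = 0
Summing: (μ * σ)(396) = 1092 + -468 + -336 + 0 + 144 + 0 + -91 + 0 + 0 + 39 + 28 + 0 + 0 + -12 + 0 + 0 + 0 + 0 = 396.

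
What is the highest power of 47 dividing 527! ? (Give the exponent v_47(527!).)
v_47(527!) = 11

Legendre's formula: v_p(n!) = Σ_{k ≥ 1} ⌊n / p^k⌋. For p = 47, n = 527, the terms are:
  ⌊527/47^1⌋ = ⌊527/47⌋ = 11
(the next term ⌊527/47^2⌋ = 0, terminating the sum). Summing: v_47(527!) = 11 = 11.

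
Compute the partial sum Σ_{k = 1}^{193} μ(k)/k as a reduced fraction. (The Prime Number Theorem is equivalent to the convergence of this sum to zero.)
Σ μ(k)/k = -108331500605437710950785418534567110833343304074627982892699160353081840668/5235852010307657411589875040665398779019326387416343637163262528826681857165

Values of μ(k) for 1 ≤ k ≤ 193: μ(1) = 1, μ(2) = -1, μ(3) = -1, μ(5) = -1, μ(6) = 1, μ(7) = -1, μ(10) = 1, μ(11) = -1, μ(13) = -1, μ(14) = 1, μ(15) = 1, μ(17) = -1, μ(19) = -1, μ(21) = 1, μ(22) = 1, μ(23) = -1, μ(26) = 1, μ(29) = -1, μ(30) = -1, μ(31) = -1, μ(33) = 1, μ(34) = 1, μ(35) = 1, μ(37) = -1, μ(38) = 1, μ(39) = 1, μ(41) = -1, μ(42) = -1, μ(43) = -1, μ(46) = 1, μ(47) = -1, μ(51) = 1, μ(53) = -1, μ(55) = 1, μ(57) = 1, μ(58) = 1, μ(59) = -1, μ(61) = -1, μ(62) = 1, μ(65) = 1, μ(66) = -1, μ(67) = -1, μ(69) = 1, μ(70) = -1, μ(71) = -1, μ(73) = -1, μ(74) = 1, μ(77) = 1, μ(78) = -1, μ(79) = -1, μ(82) = 1, μ(83) = -1, μ(85) = 1, μ(86) = 1, μ(87) = 1, μ(89) = -1, μ(91) = 1, μ(93) = 1, μ(94) = 1, μ(95) = 1, μ(97) = -1, μ(101) = -1, μ(102) = -1, μ(103) = -1, μ(105) = -1, μ(106) = 1, μ(107) = -1, μ(109) = -1, μ(110) = -1, μ(111) = 1, μ(113) = -1, μ(114) = -1, μ(115) = 1, μ(118) = 1, μ(119) = 1, μ(122) = 1, μ(123) = 1, μ(127) = -1, μ(129) = 1, μ(130) = -1, μ(131) = -1, μ(133) = 1, μ(134) = 1, μ(137) = -1, μ(138) = -1, μ(139) = -1, μ(141) = 1, μ(142) = 1, μ(143) = 1, μ(145) = 1, μ(146) = 1, μ(149) = -1, μ(151) = -1, μ(154) = -1, μ(155) = 1, μ(157) = -1, μ(158) = 1, μ(159) = 1, μ(161) = 1, μ(163) = -1, μ(165) = -1, μ(166) = 1, μ(167) = -1, μ(170) = -1, μ(173) = -1, μ(174) = -1, μ(177) = 1, μ(178) = 1, μ(179) = -1, μ(181) = -1, μ(182) = -1, μ(183) = 1, μ(185) = 1, μ(186) = -1, μ(187) = 1, μ(190) = -1, μ(191) = -1, μ(193) = -1, with μ = 0 on non-squarefree integers. Summing μ(k)/k for k where μ(k) ≠ 0 gives -108331500605437710950785418534567110833343304074627982892699160353081840668/5235852010307657411589875040665398779019326387416343637163262528826681857165 ≈ -0.0207. (PNT ⟺ this sum → 0 as n → ∞.)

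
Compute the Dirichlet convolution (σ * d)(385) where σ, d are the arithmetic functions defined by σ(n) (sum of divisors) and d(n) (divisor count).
(σ * d)(385) = 1120

Divisors of 385: [1, 5, 7, 11, 35, 55, 77, 385]. For each d | 385:
  d = 1: σ(1) · d(385/1) = 1 · 8 = 8
  d = 5: σ(5) · d(385/5) = 6 · 4 = 24
  d = 7: σ(7) · d(385/7) = 8 · 4 = 32
  d = 11: σ(11) · d(385/11) = 12 · 4 = 48
  d = 35: σ(35) · d(385/35) = 48 · 2 = 96
  d = 55: σ(55) · d(385/55) = 72 · 2 = 144
  d = 77: σ(77) · d(385/77) = 96 · 2 = 192
  d = 385: σ(385) · d(385/385) = 576 · 1 = 576
Summing: (σ * d)(385) = 8 + 24 + 32 + 48 + 96 + 144 + 192 + 576 = 1120.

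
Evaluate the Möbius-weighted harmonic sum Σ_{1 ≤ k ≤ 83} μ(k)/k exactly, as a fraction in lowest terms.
Σ μ(k)/k = -223590076836035175208867029720/8902150522975861711854133933093

Values of μ(k) for 1 ≤ k ≤ 83: μ(1) = 1, μ(2) = -1, μ(3) = -1, μ(5) = -1, μ(6) = 1, μ(7) = -1, μ(10) = 1, μ(11) = -1, μ(13) = -1, μ(14) = 1, μ(15) = 1, μ(17) = -1, μ(19) = -1, μ(21) = 1, μ(22) = 1, μ(23) = -1, μ(26) = 1, μ(29) = -1, μ(30) = -1, μ(31) = -1, μ(33) = 1, μ(34) = 1, μ(35) = 1, μ(37) = -1, μ(38) = 1, μ(39) = 1, μ(41) = -1, μ(42) = -1, μ(43) = -1, μ(46) = 1, μ(47) = -1, μ(51) = 1, μ(53) = -1, μ(55) = 1, μ(57) = 1, μ(58) = 1, μ(59) = -1, μ(61) = -1, μ(62) = 1, μ(65) = 1, μ(66) = -1, μ(67) = -1, μ(69) = 1, μ(70) = -1, μ(71) = -1, μ(73) = -1, μ(74) = 1, μ(77) = 1, μ(78) = -1, μ(79) = -1, μ(82) = 1, μ(83) = -1, with μ = 0 on non-squarefree integers. Summing μ(k)/k for k where μ(k) ≠ 0 gives -223590076836035175208867029720/8902150522975861711854133933093 ≈ -0.0251. (PNT ⟺ this sum → 0 as n → ∞.)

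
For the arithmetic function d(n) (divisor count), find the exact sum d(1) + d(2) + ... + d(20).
Σ_{n ≤ 20} d(n) = 66

Compute d(n) for each 1 ≤ n ≤ 20: d(1) = 1, d(2) = 2, d(3) = 2, d(4) = 3, d(5) = 2, d(6) = 4, d(7) = 2, d(8) = 4, d(9) = 3, d(10) = 4, d(11) = 2, d(12) = 6, d(13) = 2, d(14) = 4, d(15) = 4, d(16) = 5, d(17) = 2, d(18) = 6, d(19) = 2, d(20) = 6. Summing all 20 values: 66. (Dirichlet's divisor formula: Σ_{n ≤ x} d(n) = x ln(x) + (2γ − 1) x + O(√x). For x = 20, the asymptotic estimate is ≈ 63.00.)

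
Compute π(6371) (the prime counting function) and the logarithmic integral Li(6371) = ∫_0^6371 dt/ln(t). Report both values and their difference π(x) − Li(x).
π(6371) = 830;  Li(6371) ≈ 842.91;  π(x) − Li(x) ≈ -12.91.

Direct count of primes ≤ 6371 gives π(6371) = 830. Numerical evaluation of the logarithmic integral gives Li(6371) ≈ 842.91. The difference π(x) − Li(x) ≈ -12.91 is typically negative for small/moderate x (Li(x) overestimates), though Littlewood's theorem shows this sign changes infinitely often.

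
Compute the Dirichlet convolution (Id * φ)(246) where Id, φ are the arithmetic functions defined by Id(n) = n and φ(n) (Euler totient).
(Id * φ)(246) = 1215

Divisors of 246: [1, 2, 3, 6, 41, 82, 123, 246]. For each d | 246:
  d = 1: Id(1) · φ(246/1) = 1 · 80 = 80
  d = 2: Id(2) · φ(246/2) = 2 · 80 = 160
  d = 3: Id(3) · φ(246/3) = 3 · 40 = 120
  d = 6: Id(6) · φ(246/6) = 6 · 40 = 240
  d = 41: Id(41) · φ(246/41) = 41 · 2 = 82
  d = 82: Id(82) · φ(246/82) = 82 · 2 = 164
  d = 123: Id(123) · φ(246/123) = 123 · 1 = 123
  d = 246: Id(246) · φ(246/246) = 246 · 1 = 246
Summing: (Id * φ)(246) = 80 + 160 + 120 + 240 + 82 + 164 + 123 + 246 = 1215.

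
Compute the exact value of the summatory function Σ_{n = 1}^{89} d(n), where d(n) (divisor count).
Σ_{n ≤ 89} d(n) = 413

Compute d(n) for each 1 ≤ n ≤ 89: d(1) = 1, d(2) = 2, d(3) = 2, d(4) = 3, d(5) = 2, d(6) = 4, d(7) = 2, d(8) = 4, d(9) = 3, d(10) = 4, d(11) = 2, d(12) = 6, d(13) = 2, d(14) = 4, d(15) = 4, d(16) = 5, d(17) = 2, d(18) = 6, d(19) = 2, d(20) = 6, d(21) = 4, d(22) = 4, d(23) = 2, d(24) = 8, d(25) = 3, d(26) = 4, d(27) = 4, d(28) = 6, d(29) = 2, d(30) = 8, d(31) = 2, d(32) = 6, d(33) = 4, d(34) = 4, d(35) = 4, d(36) = 9, d(37) = 2, d(38) = 4, d(39) = 4, d(40) = 8, d(41) = 2, d(42) = 8, d(43) = 2, d(44) = 6, d(45) = 6, d(46) = 4, d(47) = 2, d(48) = 10, d(49) = 3, d(50) = 6, d(51) = 4, d(52) = 6, d(53) = 2, d(54) = 8, d(55) = 4, d(56) = 8, d(57) = 4, d(58) = 4, d(59) = 2, d(60) = 12, d(61) = 2, d(62) = 4, d(63) = 6, d(64) = 7, d(65) = 4, d(66) = 8, d(67) = 2, d(68) = 6, d(69) = 4, d(70) = 8, d(71) = 2, d(72) = 12, d(73) = 2, d(74) = 4, d(75) = 6, d(76) = 6, d(77) = 4, d(78) = 8, d(79) = 2, d(80) = 10, d(81) = 5, d(82) = 4, d(83) = 2, d(84) = 12, d(85) = 4, d(86) = 4, d(87) = 4, d(88) = 8, d(89) = 2. Summing all 89 values: 413. (Dirichlet's divisor formula: Σ_{n ≤ x} d(n) = x ln(x) + (2γ − 1) x + O(√x). For x = 89, the asymptotic estimate is ≈ 413.23.)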